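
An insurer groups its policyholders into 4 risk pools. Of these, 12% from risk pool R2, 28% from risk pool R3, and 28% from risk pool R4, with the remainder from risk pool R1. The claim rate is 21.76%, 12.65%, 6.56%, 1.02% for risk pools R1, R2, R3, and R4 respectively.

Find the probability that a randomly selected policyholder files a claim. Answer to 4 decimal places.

P(C) ≈ 0.1060

P(R1) = 1 − (0.12 + 0.28 + 0.28) = 0.32.
Summing over the partition,
P(C) = P(C|R1)·P(R1) + P(C|R2)·P(R2) + P(C|R3)·P(R3) + P(C|R4)·P(R4)
      = 0.2176·0.32 + 0.1265·0.12 + 0.0656·0.28 + 0.0102·0.28
      = 0.069632 + 0.01518 + 0.018368 + 0.002856 = 0.106036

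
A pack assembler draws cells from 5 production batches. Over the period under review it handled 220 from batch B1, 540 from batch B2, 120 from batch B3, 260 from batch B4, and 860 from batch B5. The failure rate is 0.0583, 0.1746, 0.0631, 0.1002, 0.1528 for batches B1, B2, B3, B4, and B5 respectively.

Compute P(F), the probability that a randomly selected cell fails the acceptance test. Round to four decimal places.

P(F) ≈ 0.1361

Total: 220 + 540 + 120 + 260 + 860 = 2000.
P(B1) = 220/2000 = 0.11. P(B2) = 540/2000 = 0.27. P(B3) = 120/2000 = 0.06. P(B4) = 260/2000 = 0.13. P(B5) = 860/2000 = 0.43.
Summing over the partition,
P(F) = P(F|B1)·P(B1) + P(F|B2)·P(B2) + P(F|B3)·P(B3) + P(F|B4)·P(B4) + P(F|B5)·P(B5)
      = 0.0583·0.11 + 0.1746·0.27 + 0.0631·0.06 + 0.1002·0.13 + 0.1528·0.43
      = 0.006413 + 0.047142 + 0.003786 + 0.013026 + 0.065704 = 0.136071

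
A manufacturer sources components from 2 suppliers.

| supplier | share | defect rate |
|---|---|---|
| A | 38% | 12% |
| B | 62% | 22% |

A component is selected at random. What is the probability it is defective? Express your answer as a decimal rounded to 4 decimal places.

By the law of total probability,
P(D) = P(D|A)·P(A) + P(D|B)·P(B)
      = 0.12·0.38 + 0.22·0.62
      = 0.0456 + 0.1364 = 0.182

0.1820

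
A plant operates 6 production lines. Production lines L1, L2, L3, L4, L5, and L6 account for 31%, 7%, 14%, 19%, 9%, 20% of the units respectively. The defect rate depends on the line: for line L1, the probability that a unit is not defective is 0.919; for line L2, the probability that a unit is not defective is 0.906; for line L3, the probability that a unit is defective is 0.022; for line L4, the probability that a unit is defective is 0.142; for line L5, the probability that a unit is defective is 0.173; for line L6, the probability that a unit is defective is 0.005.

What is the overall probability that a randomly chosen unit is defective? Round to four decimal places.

P(D|L1) = 1 − 0.919 = 0.081.
P(D|L2) = 1 − 0.906 = 0.094.
P(D) = P(D|L1)·P(L1) + P(D|L2)·P(L2) + P(D|L3)·P(L3) + P(D|L4)·P(L4) + P(D|L5)·P(L5) + P(D|L6)·P(L6)
      = 0.081·0.31 + 0.094·0.07 + 0.022·0.14 + 0.142·0.19 + 0.173·0.09 + 0.005·0.2
      = 0.02511 + 0.00658 + 0.00308 + 0.02698 + 0.01557 + 0.001 = 0.07832

P(D) ≈ 0.0783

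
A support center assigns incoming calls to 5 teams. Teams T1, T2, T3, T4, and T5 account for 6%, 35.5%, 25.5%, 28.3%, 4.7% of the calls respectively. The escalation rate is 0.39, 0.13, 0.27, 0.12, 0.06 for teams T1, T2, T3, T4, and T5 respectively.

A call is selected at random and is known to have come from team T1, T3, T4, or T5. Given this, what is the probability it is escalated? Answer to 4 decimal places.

P(E|S) ≈ 0.2000

Let S = {T1, T3, T4, T5}.
P(S) = 0.06 + 0.255 + 0.283 + 0.047 = 0.645.
P(E ∩ S) = 0.39·0.06 + 0.27·0.255 + 0.12·0.283 + 0.06·0.047 = 0.0234 + 0.06885 + 0.03396 + 0.00282 = 0.12903.
P(E | S) = 0.12903 / 0.645 = 0.200047…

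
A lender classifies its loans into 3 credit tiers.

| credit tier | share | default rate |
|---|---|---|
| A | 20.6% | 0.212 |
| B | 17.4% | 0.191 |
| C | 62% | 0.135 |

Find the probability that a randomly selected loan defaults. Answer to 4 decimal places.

P(D) ≈ 0.1606

Summing over the partition,
P(D) = P(D|A)·P(A) + P(D|B)·P(B) + P(D|C)·P(C)
      = 0.212·0.206 + 0.191·0.174 + 0.135·0.62
      = 0.043672 + 0.033234 + 0.0837 = 0.160606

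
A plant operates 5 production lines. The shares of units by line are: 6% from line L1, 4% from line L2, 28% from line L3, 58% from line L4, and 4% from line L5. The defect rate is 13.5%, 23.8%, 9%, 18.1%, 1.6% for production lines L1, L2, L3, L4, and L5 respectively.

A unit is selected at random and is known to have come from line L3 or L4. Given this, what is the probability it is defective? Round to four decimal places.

0.1514

Let S = {L3, L4}.
P(S) = 0.28 + 0.58 = 0.86.
P(D ∩ S) = 0.09·0.28 + 0.181·0.58 = 0.0252 + 0.10498 = 0.13018.
P(D | S) = 0.13018 / 0.86 = 0.151372…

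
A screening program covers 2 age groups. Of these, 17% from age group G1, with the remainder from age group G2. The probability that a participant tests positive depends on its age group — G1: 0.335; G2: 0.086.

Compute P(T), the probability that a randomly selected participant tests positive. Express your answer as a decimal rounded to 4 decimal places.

P(G2) = 1 − (0.17) = 0.83.
By the law of total probability,
P(T) = P(T|G1)·P(G1) + P(T|G2)·P(G2)
      = 0.335·0.17 + 0.086·0.83
      = 0.05695 + 0.07138 = 0.12833

P(T) ≈ 0.1283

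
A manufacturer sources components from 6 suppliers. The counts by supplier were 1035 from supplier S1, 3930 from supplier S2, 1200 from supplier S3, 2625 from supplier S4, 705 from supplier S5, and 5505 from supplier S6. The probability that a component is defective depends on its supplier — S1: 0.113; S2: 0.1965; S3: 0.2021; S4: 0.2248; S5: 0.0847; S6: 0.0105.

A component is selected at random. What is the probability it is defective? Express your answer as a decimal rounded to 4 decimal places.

0.1226

Total: 1035 + 3930 + 1200 + 2625 + 705 + 5505 = 15000.
P(S1) = 1035/15000 = 0.069. P(S2) = 3930/15000 = 0.262. P(S3) = 1200/15000 = 0.08. P(S4) = 2625/15000 = 0.175. P(S5) = 705/15000 = 0.047. P(S6) = 5505/15000 = 0.367.
P(D) = P(D|S1)·P(S1) + P(D|S2)·P(S2) + P(D|S3)·P(S3) + P(D|S4)·P(S4) + P(D|S5)·P(S5) + P(D|S6)·P(S6)
      = 0.113·0.069 + 0.1965·0.262 + 0.2021·0.08 + 0.2248·0.175 + 0.0847·0.047 + 0.0105·0.367
      = 0.007797 + 0.051483 + 0.016168 + 0.03934 + 0.0039809 + 0.0038535 = 0.1226224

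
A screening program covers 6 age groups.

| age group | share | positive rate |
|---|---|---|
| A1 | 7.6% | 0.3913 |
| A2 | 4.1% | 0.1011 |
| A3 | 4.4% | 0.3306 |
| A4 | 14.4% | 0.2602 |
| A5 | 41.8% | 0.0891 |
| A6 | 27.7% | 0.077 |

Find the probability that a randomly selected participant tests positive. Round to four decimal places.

P(T) = P(T|A1)·P(A1) + P(T|A2)·P(A2) + P(T|A3)·P(A3) + P(T|A4)·P(A4) + P(T|A5)·P(A5) + P(T|A6)·P(A6)
      = 0.3913·0.076 + 0.1011·0.041 + 0.3306·0.044 + 0.2602·0.144 + 0.0891·0.418 + 0.077·0.277
      = 0.0297388 + 0.0041451 + 0.0145464 + 0.0374688 + 0.0372438 + 0.021329 = 0.1444719

0.1445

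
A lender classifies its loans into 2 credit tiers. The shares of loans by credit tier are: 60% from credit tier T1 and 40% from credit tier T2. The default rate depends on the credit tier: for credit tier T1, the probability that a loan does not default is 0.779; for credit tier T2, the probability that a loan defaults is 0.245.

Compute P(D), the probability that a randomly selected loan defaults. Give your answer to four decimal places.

P(D) ≈ 0.2306

P(D|T1) = 1 − 0.779 = 0.221.
Using total probability over the partition,
P(D) = P(D|T1)·P(T1) + P(D|T2)·P(T2)
      = 0.221·0.6 + 0.245·0.4
      = 0.1326 + 0.098 = 0.2306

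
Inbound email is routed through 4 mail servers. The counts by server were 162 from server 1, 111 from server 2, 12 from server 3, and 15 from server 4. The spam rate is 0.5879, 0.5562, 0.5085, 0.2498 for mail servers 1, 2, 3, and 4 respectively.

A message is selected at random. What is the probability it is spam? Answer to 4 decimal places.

P(S) ≈ 0.5561

Total: 162 + 111 + 12 + 15 = 300.
P(1) = 162/300 = 0.54. P(2) = 111/300 = 0.37. P(3) = 12/300 = 0.04. P(4) = 15/300 = 0.05.
P(S) = P(S|1)·P(1) + P(S|2)·P(2) + P(S|3)·P(3) + P(S|4)·P(4)
      = 0.5879·0.54 + 0.5562·0.37 + 0.5085·0.04 + 0.2498·0.05
      = 0.317466 + 0.205794 + 0.02034 + 0.01249 = 0.55609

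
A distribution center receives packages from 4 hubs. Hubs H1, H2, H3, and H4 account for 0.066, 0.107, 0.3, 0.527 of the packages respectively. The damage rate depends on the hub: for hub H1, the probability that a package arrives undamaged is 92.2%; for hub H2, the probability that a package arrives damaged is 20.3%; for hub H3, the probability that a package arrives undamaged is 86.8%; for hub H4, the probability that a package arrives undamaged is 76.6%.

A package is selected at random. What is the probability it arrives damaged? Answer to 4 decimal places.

P(D|H1) = 1 − 0.922 = 0.078.
P(D|H3) = 1 − 0.868 = 0.132.
P(D|H4) = 1 − 0.766 = 0.234.
P(D) = P(D|H1)·P(H1) + P(D|H2)·P(H2) + P(D|H3)·P(H3) + P(D|H4)·P(H4)
      = 0.078·0.066 + 0.203·0.107 + 0.132·0.3 + 0.234·0.527
      = 0.005148 + 0.021721 + 0.0396 + 0.123318 = 0.189787

0.1898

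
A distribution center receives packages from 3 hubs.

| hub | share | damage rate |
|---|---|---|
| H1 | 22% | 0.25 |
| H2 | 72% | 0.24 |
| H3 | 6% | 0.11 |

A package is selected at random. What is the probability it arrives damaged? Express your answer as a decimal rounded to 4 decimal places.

P(D) ≈ 0.2344

Summing over the partition,
P(D) = P(D|H1)·P(H1) + P(D|H2)·P(H2) + P(D|H3)·P(H3)
      = 0.25·0.22 + 0.24·0.72 + 0.11·0.06
      = 0.055 + 0.1728 + 0.0066 = 0.2344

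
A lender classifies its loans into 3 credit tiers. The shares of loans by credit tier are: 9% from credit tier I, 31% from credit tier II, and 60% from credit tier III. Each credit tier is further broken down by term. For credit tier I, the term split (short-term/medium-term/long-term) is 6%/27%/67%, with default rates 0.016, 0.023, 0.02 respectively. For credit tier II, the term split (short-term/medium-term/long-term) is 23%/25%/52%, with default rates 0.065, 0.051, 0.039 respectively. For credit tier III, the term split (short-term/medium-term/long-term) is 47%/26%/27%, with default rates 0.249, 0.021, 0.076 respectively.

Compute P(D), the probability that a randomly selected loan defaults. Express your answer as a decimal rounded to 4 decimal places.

0.1025

P(D|I) = 0.06·0.016 + 0.27·0.023 + 0.67·0.02 = 0.00096 + 0.00621 + 0.0134 = 0.02057
P(D|II) = 0.23·0.065 + 0.25·0.051 + 0.52·0.039 = 0.01495 + 0.01275 + 0.02028 = 0.04798
P(D|III) = 0.47·0.249 + 0.26·0.021 + 0.27·0.076 = 0.11703 + 0.00546 + 0.02052 = 0.14301
Then overall,
P(D) = 0.09·0.02057 + 0.31·0.04798 + 0.6·0.14301
      = 0.0018513 + 0.0148738 + 0.085806 = 0.1025311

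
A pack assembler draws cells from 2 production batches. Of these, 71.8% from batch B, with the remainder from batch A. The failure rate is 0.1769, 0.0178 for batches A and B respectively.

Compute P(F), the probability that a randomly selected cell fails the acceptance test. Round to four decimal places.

P(A) = 1 − (0.718) = 0.282.
P(F) = P(F|A)·P(A) + P(F|B)·P(B)
      = 0.1769·0.282 + 0.0178·0.718
      = 0.0498858 + 0.0127804 = 0.0626662

0.0627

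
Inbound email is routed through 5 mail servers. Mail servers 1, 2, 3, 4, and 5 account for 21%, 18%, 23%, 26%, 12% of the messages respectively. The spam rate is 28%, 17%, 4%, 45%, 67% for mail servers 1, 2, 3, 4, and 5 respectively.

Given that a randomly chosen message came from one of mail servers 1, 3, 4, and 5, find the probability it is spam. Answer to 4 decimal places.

P(S|J) ≈ 0.3237

Let J = {1, 3, 4, 5}.
P(J) = 0.21 + 0.23 + 0.26 + 0.12 = 0.82.
P(S ∩ J) = 0.28·0.21 + 0.04·0.23 + 0.45·0.26 + 0.67·0.12 = 0.0588 + 0.0092 + 0.117 + 0.0804 = 0.2654.
P(S | J) = 0.2654 / 0.82 = 0.323659…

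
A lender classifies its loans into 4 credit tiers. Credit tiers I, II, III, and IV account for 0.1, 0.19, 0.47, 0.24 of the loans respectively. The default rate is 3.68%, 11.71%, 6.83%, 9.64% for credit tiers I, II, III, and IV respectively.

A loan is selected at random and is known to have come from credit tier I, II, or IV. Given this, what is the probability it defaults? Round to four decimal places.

0.0926

Let S = {I, II, IV}.
P(S) = 0.1 + 0.19 + 0.24 = 0.53.
P(D ∩ S) = 0.0368·0.1 + 0.1171·0.19 + 0.0964·0.24 = 0.00368 + 0.022249 + 0.023136 = 0.049065.
P(D | S) = 0.049065 / 0.53 = 0.092575…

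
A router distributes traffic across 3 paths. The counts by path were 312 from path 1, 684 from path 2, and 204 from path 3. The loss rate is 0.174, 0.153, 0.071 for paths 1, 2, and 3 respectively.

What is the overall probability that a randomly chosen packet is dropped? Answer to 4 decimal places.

P(L) ≈ 0.1445

Total: 312 + 684 + 204 = 1200.
P(1) = 312/1200 = 0.26. P(2) = 684/1200 = 0.57. P(3) = 204/1200 = 0.17.
Using total probability over the partition,
P(L) = P(L|1)·P(1) + P(L|2)·P(2) + P(L|3)·P(3)
      = 0.174·0.26 + 0.153·0.57 + 0.071·0.17
      = 0.04524 + 0.08721 + 0.01207 = 0.14452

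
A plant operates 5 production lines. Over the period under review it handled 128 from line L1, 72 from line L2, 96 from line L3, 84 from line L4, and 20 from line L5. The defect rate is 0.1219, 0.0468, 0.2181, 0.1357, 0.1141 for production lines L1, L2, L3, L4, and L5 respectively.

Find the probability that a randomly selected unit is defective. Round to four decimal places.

Total: 128 + 72 + 96 + 84 + 20 = 400.
P(L1) = 128/400 = 0.32. P(L2) = 72/400 = 0.18. P(L3) = 96/400 = 0.24. P(L4) = 84/400 = 0.21. P(L5) = 20/400 = 0.05.
Using total probability over the partition,
P(D) = P(D|L1)·P(L1) + P(D|L2)·P(L2) + P(D|L3)·P(L3) + P(D|L4)·P(L4) + P(D|L5)·P(L5)
      = 0.1219·0.32 + 0.0468·0.18 + 0.2181·0.24 + 0.1357·0.21 + 0.1141·0.05
      = 0.039008 + 0.008424 + 0.052344 + 0.028497 + 0.005705 = 0.133978

0.1340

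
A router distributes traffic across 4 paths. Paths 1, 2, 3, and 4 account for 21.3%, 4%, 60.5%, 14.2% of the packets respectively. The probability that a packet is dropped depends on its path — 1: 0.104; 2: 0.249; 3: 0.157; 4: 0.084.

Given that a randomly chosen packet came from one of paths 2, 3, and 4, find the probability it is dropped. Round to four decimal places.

Let S = {2, 3, 4}.
P(S) = 0.04 + 0.605 + 0.142 = 0.787.
P(L ∩ S) = 0.249·0.04 + 0.157·0.605 + 0.084·0.142 = 0.00996 + 0.094985 + 0.011928 = 0.116873.
P(L | S) = 0.116873 / 0.787 = 0.148504…

0.1485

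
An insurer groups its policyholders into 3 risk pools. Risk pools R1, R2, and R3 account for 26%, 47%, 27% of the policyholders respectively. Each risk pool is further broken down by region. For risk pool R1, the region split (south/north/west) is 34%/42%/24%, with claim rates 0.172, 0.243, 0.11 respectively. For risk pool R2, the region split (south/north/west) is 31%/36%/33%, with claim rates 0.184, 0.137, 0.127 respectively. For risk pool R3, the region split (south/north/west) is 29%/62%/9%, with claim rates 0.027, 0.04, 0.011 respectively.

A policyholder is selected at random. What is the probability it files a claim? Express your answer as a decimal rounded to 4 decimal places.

P(C|R1) = 0.34·0.172 + 0.42·0.243 + 0.24·0.11 = 0.05848 + 0.10206 + 0.0264 = 0.18694
P(C|R2) = 0.31·0.184 + 0.36·0.137 + 0.33·0.127 = 0.05704 + 0.04932 + 0.04191 = 0.14827
P(C|R3) = 0.29·0.027 + 0.62·0.04 + 0.09·0.011 = 0.00783 + 0.0248 + 0.00099 = 0.03362
By total probability over the outer partition,
P(C) = 0.26·0.18694 + 0.47·0.14827 + 0.27·0.03362
      = 0.0486044 + 0.0696869 + 0.0090774 = 0.1273687

0.1274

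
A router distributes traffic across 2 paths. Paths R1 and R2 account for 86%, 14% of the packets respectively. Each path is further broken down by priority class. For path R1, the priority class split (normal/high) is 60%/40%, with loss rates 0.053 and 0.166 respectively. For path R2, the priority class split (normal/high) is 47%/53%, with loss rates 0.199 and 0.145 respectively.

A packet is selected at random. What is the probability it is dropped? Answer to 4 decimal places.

0.1083

P(L|R1) = 0.6·0.053 + 0.4·0.166 = 0.0318 + 0.0664 = 0.0982
P(L|R2) = 0.47·0.199 + 0.53·0.145 = 0.09353 + 0.07685 = 0.17038
Then overall,
P(L) = 0.86·0.0982 + 0.14·0.17038
      = 0.084452 + 0.0238532 = 0.1083052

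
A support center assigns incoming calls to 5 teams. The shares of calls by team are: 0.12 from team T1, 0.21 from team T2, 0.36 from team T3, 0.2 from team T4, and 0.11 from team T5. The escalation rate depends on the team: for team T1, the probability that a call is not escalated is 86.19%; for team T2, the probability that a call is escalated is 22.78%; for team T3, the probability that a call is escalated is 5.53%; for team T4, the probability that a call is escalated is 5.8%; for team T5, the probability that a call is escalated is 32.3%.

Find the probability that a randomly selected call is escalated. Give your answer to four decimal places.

0.1314

P(E|T1) = 1 − 0.8619 = 0.1381.
By the law of total probability,
P(E) = P(E|T1)·P(T1) + P(E|T2)·P(T2) + P(E|T3)·P(T3) + P(E|T4)·P(T4) + P(E|T5)·P(T5)
      = 0.1381·0.12 + 0.2278·0.21 + 0.0553·0.36 + 0.058·0.2 + 0.323·0.11
      = 0.016572 + 0.047838 + 0.019908 + 0.0116 + 0.03553 = 0.131448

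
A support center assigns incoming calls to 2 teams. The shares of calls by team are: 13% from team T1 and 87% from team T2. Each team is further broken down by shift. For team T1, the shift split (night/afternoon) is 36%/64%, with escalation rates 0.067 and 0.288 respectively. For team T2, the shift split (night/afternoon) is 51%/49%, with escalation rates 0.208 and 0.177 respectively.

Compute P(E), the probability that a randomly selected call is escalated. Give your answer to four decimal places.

P(E) ≈ 0.1948

P(E|T1) = 0.36·0.067 + 0.64·0.288 = 0.02412 + 0.18432 = 0.20844
P(E|T2) = 0.51·0.208 + 0.49·0.177 = 0.10608 + 0.08673 = 0.19281
By total probability over the outer partition,
P(E) = 0.13·0.20844 + 0.87·0.19281
      = 0.0270972 + 0.1677447 = 0.1948419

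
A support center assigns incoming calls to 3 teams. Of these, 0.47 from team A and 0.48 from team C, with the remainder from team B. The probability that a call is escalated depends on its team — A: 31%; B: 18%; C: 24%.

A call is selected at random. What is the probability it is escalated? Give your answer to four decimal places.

P(B) = 1 − (0.47 + 0.48) = 0.05.
P(E) = P(E|A)·P(A) + P(E|B)·P(B) + P(E|C)·P(C)
      = 0.31·0.47 + 0.18·0.05 + 0.24·0.48
      = 0.1457 + 0.009 + 0.1152 = 0.2699

P(E) ≈ 0.2699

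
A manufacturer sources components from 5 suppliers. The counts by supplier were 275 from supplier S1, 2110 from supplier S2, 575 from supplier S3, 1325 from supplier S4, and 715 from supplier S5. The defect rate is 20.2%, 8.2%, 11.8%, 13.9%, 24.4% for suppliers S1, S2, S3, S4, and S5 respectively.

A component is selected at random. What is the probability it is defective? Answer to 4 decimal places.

0.1310

Total: 275 + 2110 + 575 + 1325 + 715 = 5000.
P(S1) = 275/5000 = 0.055. P(S2) = 2110/5000 = 0.422. P(S3) = 575/5000 = 0.115. P(S4) = 1325/5000 = 0.265. P(S5) = 715/5000 = 0.143.
Summing over the partition,
P(D) = P(D|S1)·P(S1) + P(D|S2)·P(S2) + P(D|S3)·P(S3) + P(D|S4)·P(S4) + P(D|S5)·P(S5)
      = 0.202·0.055 + 0.082·0.422 + 0.118·0.115 + 0.139·0.265 + 0.244·0.143
      = 0.01111 + 0.034604 + 0.01357 + 0.036835 + 0.034892 = 0.131011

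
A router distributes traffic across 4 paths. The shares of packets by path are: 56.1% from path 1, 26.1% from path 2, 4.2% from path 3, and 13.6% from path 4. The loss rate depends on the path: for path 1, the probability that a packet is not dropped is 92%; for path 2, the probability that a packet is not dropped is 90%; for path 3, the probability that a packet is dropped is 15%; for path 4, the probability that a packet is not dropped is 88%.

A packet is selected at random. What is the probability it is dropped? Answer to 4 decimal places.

P(L) ≈ 0.0936

P(L|1) = 1 − 0.92 = 0.08.
P(L|2) = 1 − 0.9 = 0.1.
P(L|4) = 1 − 0.88 = 0.12.
P(L) = P(L|1)·P(1) + P(L|2)·P(2) + P(L|3)·P(3) + P(L|4)·P(4)
      = 0.08·0.561 + 0.1·0.261 + 0.15·0.042 + 0.12·0.136
      = 0.04488 + 0.0261 + 0.0063 + 0.01632 = 0.0936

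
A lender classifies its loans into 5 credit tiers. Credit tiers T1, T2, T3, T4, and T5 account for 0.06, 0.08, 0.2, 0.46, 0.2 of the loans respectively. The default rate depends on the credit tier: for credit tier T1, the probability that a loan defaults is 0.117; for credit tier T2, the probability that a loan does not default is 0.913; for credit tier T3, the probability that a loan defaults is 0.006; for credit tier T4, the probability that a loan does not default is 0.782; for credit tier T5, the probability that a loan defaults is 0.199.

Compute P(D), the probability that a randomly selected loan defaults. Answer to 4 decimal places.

0.1553

P(D|T2) = 1 − 0.913 = 0.087.
P(D|T4) = 1 − 0.782 = 0.218.
P(D) = P(D|T1)·P(T1) + P(D|T2)·P(T2) + P(D|T3)·P(T3) + P(D|T4)·P(T4) + P(D|T5)·P(T5)
      = 0.117·0.06 + 0.087·0.08 + 0.006·0.2 + 0.218·0.46 + 0.199·0.2
      = 0.00702 + 0.00696 + 0.0012 + 0.10028 + 0.0398 = 0.15526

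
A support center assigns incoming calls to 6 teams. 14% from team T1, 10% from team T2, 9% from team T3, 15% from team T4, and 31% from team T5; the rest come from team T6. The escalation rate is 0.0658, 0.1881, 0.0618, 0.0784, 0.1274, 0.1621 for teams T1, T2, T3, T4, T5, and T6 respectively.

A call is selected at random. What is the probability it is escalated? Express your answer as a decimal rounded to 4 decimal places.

0.1189

P(T6) = 1 − (0.14 + 0.1 + 0.09 + 0.15 + 0.31) = 0.21.
P(E) = P(E|T1)·P(T1) + P(E|T2)·P(T2) + P(E|T3)·P(T3) + P(E|T4)·P(T4) + P(E|T5)·P(T5) + P(E|T6)·P(T6)
      = 0.0658·0.14 + 0.1881·0.1 + 0.0618·0.09 + 0.0784·0.15 + 0.1274·0.31 + 0.1621·0.21
      = 0.009212 + 0.01881 + 0.005562 + 0.01176 + 0.039494 + 0.034041 = 0.118879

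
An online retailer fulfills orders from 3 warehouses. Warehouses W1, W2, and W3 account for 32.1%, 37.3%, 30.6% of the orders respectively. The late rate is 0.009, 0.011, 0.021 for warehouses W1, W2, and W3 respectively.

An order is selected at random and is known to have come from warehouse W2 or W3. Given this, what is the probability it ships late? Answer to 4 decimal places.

P(L|S) ≈ 0.0155

Let S = {W2, W3}.
P(S) = 0.373 + 0.306 = 0.679.
P(L ∩ S) = 0.011·0.373 + 0.021·0.306 = 0.004103 + 0.006426 = 0.010529.
P(L | S) = 0.010529 / 0.679 = 0.015507…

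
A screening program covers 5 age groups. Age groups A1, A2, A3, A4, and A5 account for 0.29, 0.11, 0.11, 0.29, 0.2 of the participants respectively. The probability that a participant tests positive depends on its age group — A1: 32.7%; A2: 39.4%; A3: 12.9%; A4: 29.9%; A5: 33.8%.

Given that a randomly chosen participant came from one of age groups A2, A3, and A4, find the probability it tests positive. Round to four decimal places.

0.2828

Let S = {A2, A3, A4}.
P(S) = 0.11 + 0.11 + 0.29 = 0.51.
P(T ∩ S) = 0.394·0.11 + 0.129·0.11 + 0.299·0.29 = 0.04334 + 0.01419 + 0.08671 = 0.14424.
P(T | S) = 0.14424 / 0.51 = 0.282824…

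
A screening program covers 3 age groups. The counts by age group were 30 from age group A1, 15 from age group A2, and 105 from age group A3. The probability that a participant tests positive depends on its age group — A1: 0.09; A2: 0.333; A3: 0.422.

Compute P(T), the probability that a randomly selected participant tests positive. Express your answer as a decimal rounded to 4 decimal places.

Total: 30 + 15 + 105 = 150.
P(A1) = 30/150 = 0.2. P(A2) = 15/150 = 0.1. P(A3) = 105/150 = 0.7.
P(T) = P(T|A1)·P(A1) + P(T|A2)·P(A2) + P(T|A3)·P(A3)
      = 0.09·0.2 + 0.333·0.1 + 0.422·0.7
      = 0.018 + 0.0333 + 0.2954 = 0.3467

0.3467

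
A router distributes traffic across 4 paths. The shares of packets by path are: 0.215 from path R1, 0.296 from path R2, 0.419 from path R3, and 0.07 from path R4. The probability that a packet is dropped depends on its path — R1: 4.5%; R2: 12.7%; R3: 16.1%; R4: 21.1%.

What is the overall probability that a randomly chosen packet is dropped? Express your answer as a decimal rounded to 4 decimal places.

P(L) ≈ 0.1295

P(L) = P(L|R1)·P(R1) + P(L|R2)·P(R2) + P(L|R3)·P(R3) + P(L|R4)·P(R4)
      = 0.045·0.215 + 0.127·0.296 + 0.161·0.419 + 0.211·0.07
      = 0.009675 + 0.037592 + 0.067459 + 0.01477 = 0.129496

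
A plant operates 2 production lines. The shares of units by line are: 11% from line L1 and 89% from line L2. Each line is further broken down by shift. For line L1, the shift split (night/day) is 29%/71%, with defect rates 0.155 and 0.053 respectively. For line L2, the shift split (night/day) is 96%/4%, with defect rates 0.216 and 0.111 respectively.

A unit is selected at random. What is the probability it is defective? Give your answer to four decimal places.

P(D|L1) = 0.29·0.155 + 0.71·0.053 = 0.04495 + 0.03763 = 0.08258
P(D|L2) = 0.96·0.216 + 0.04·0.111 = 0.20736 + 0.00444 = 0.2118
Then overall,
P(D) = 0.11·0.08258 + 0.89·0.2118
      = 0.0090838 + 0.188502 = 0.1975858

P(D) ≈ 0.1976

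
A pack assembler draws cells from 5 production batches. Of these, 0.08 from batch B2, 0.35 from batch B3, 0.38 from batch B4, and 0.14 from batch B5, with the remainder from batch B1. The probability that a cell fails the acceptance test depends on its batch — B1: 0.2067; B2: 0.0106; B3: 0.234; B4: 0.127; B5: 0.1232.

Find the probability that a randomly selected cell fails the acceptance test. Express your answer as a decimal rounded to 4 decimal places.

P(B1) = 1 − (0.08 + 0.35 + 0.38 + 0.14) = 0.05.
Summing over the partition,
P(F) = P(F|B1)·P(B1) + P(F|B2)·P(B2) + P(F|B3)·P(B3) + P(F|B4)·P(B4) + P(F|B5)·P(B5)
      = 0.2067·0.05 + 0.0106·0.08 + 0.234·0.35 + 0.127·0.38 + 0.1232·0.14
      = 0.010335 + 0.000848 + 0.0819 + 0.04826 + 0.017248 = 0.158591

P(F) ≈ 0.1586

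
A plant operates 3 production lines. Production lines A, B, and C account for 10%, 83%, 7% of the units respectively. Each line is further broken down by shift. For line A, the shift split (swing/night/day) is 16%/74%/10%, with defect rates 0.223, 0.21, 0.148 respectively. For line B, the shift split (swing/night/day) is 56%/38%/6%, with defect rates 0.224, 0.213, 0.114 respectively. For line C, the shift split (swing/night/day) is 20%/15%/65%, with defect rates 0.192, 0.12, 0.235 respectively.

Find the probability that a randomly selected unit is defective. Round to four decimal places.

P(D) ≈ 0.2122

P(D|A) = 0.16·0.223 + 0.74·0.21 + 0.1·0.148 = 0.03568 + 0.1554 + 0.0148 = 0.20588
P(D|B) = 0.56·0.224 + 0.38·0.213 + 0.06·0.114 = 0.12544 + 0.08094 + 0.00684 = 0.21322
P(D|C) = 0.2·0.192 + 0.15·0.12 + 0.65·0.235 = 0.0384 + 0.018 + 0.15275 = 0.20915
Then overall,
P(D) = 0.1·0.20588 + 0.83·0.21322 + 0.07·0.20915
      = 0.020588 + 0.1769726 + 0.0146405 = 0.2122011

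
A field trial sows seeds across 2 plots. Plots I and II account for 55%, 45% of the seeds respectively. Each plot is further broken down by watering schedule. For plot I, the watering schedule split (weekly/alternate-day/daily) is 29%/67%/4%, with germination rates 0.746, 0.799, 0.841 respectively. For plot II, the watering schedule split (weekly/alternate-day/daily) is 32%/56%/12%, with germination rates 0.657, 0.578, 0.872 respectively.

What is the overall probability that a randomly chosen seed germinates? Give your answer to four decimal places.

P(G) ≈ 0.7193

P(G|I) = 0.29·0.746 + 0.67·0.799 + 0.04·0.841 = 0.21634 + 0.53533 + 0.03364 = 0.78531
P(G|II) = 0.32·0.657 + 0.56·0.578 + 0.12·0.872 = 0.21024 + 0.32368 + 0.10464 = 0.63856
Then overall,
P(G) = 0.55·0.78531 + 0.45·0.63856
      = 0.4319205 + 0.287352 = 0.7192725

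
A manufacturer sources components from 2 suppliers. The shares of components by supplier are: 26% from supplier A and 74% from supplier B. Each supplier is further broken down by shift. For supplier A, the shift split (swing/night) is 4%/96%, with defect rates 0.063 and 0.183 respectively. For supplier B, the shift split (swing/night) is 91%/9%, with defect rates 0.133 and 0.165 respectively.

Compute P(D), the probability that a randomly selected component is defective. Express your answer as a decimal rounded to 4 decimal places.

P(D) ≈ 0.1469

P(D|A) = 0.04·0.063 + 0.96·0.183 = 0.00252 + 0.17568 = 0.1782
P(D|B) = 0.91·0.133 + 0.09·0.165 = 0.12103 + 0.01485 = 0.13588
By total probability over the outer partition,
P(D) = 0.26·0.1782 + 0.74·0.13588
      = 0.046332 + 0.1005512 = 0.1468832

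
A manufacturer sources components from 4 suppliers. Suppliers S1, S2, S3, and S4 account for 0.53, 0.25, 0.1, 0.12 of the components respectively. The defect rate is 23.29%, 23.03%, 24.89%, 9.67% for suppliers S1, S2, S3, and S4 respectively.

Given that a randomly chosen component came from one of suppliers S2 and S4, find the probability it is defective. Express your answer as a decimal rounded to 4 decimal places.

Let S = {S2, S4}.
P(S) = 0.25 + 0.12 = 0.37.
P(D ∩ S) = 0.2303·0.25 + 0.0967·0.12 = 0.057575 + 0.011604 = 0.069179.
P(D | S) = 0.069179 / 0.37 = 0.186970…

0.1870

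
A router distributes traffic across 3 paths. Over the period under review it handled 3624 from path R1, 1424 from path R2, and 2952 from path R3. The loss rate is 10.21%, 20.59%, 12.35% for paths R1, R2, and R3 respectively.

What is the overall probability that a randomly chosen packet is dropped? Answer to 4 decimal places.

0.1285

Total: 3624 + 1424 + 2952 = 8000.
P(R1) = 3624/8000 = 0.453. P(R2) = 1424/8000 = 0.178. P(R3) = 2952/8000 = 0.369.
By the law of total probability,
P(L) = P(L|R1)·P(R1) + P(L|R2)·P(R2) + P(L|R3)·P(R3)
      = 0.1021·0.453 + 0.2059·0.178 + 0.1235·0.369
      = 0.0462513 + 0.0366502 + 0.0455715 = 0.128473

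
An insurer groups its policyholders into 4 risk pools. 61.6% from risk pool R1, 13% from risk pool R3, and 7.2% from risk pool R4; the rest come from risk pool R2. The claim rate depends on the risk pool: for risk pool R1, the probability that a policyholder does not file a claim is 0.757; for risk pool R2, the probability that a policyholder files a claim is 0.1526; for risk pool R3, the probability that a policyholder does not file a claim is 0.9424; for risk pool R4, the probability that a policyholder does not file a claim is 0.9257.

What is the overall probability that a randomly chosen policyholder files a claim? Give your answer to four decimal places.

P(R2) = 1 − (0.616 + 0.13 + 0.072) = 0.182.
P(C|R1) = 1 − 0.757 = 0.243.
P(C|R3) = 1 − 0.9424 = 0.0576.
P(C|R4) = 1 − 0.9257 = 0.0743.
Summing over the partition,
P(C) = P(C|R1)·P(R1) + P(C|R2)·P(R2) + P(C|R3)·P(R3) + P(C|R4)·P(R4)
      = 0.243·0.616 + 0.1526·0.182 + 0.0576·0.13 + 0.0743·0.072
      = 0.149688 + 0.0277732 + 0.007488 + 0.0053496 = 0.1902988

P(C) ≈ 0.1903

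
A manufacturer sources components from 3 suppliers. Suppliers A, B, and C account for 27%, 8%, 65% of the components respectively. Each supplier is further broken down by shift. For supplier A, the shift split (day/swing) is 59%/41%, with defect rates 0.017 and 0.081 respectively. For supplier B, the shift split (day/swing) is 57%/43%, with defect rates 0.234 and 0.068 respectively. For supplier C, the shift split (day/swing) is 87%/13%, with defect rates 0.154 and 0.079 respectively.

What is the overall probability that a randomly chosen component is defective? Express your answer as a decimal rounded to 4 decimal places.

P(D|A) = 0.59·0.017 + 0.41·0.081 = 0.01003 + 0.03321 = 0.04324
P(D|B) = 0.57·0.234 + 0.43·0.068 = 0.13338 + 0.02924 = 0.16262
P(D|C) = 0.87·0.154 + 0.13·0.079 = 0.13398 + 0.01027 = 0.14425
Then overall,
P(D) = 0.27·0.04324 + 0.08·0.16262 + 0.65·0.14425
      = 0.0116748 + 0.0130096 + 0.0937625 = 0.1184469

P(D) ≈ 0.1184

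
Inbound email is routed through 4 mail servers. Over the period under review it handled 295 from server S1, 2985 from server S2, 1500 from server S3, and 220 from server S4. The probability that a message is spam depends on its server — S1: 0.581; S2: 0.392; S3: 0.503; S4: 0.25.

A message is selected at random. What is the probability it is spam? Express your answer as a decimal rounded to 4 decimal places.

Total: 295 + 2985 + 1500 + 220 = 5000.
P(S1) = 295/5000 = 0.059. P(S2) = 2985/5000 = 0.597. P(S3) = 1500/5000 = 0.3. P(S4) = 220/5000 = 0.044.
P(S) = P(S|S1)·P(S1) + P(S|S2)·P(S2) + P(S|S3)·P(S3) + P(S|S4)·P(S4)
      = 0.581·0.059 + 0.392·0.597 + 0.503·0.3 + 0.25·0.044
      = 0.034279 + 0.234024 + 0.1509 + 0.011 = 0.430203

0.4302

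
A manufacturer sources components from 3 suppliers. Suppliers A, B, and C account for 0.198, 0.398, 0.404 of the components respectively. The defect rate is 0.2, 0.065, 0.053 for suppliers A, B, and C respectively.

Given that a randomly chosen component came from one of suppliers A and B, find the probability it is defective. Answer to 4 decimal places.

Let S = {A, B}.
P(S) = 0.198 + 0.398 = 0.596.
P(D ∩ S) = 0.2·0.198 + 0.065·0.398 = 0.0396 + 0.02587 = 0.06547.
P(D | S) = 0.06547 / 0.596 = 0.109849…

0.1098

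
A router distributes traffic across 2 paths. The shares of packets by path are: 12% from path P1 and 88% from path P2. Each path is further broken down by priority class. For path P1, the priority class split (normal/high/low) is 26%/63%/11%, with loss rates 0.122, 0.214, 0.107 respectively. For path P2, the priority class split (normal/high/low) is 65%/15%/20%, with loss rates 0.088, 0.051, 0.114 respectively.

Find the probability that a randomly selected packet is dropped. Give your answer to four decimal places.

P(L|P1) = 0.26·0.122 + 0.63·0.214 + 0.11·0.107 = 0.03172 + 0.13482 + 0.01177 = 0.17831
P(L|P2) = 0.65·0.088 + 0.15·0.051 + 0.2·0.114 = 0.0572 + 0.00765 + 0.0228 = 0.08765
Then overall,
P(L) = 0.12·0.17831 + 0.88·0.08765
      = 0.0213972 + 0.077132 = 0.0985292

0.0985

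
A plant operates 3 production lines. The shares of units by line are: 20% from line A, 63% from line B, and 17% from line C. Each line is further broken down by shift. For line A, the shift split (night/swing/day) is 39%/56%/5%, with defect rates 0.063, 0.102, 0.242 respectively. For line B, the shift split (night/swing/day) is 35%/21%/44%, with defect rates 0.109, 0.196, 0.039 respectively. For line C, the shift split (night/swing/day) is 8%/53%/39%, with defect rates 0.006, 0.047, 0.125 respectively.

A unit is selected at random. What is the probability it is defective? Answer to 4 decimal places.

P(D) ≈ 0.0921

P(D|A) = 0.39·0.063 + 0.56·0.102 + 0.05·0.242 = 0.02457 + 0.05712 + 0.0121 = 0.09379
P(D|B) = 0.35·0.109 + 0.21·0.196 + 0.44·0.039 = 0.03815 + 0.04116 + 0.01716 = 0.09647
P(D|C) = 0.08·0.006 + 0.53·0.047 + 0.39·0.125 = 0.00048 + 0.02491 + 0.04875 = 0.07414
By total probability over the outer partition,
P(D) = 0.2·0.09379 + 0.63·0.09647 + 0.17·0.07414
      = 0.018758 + 0.0607761 + 0.0126038 = 0.0921379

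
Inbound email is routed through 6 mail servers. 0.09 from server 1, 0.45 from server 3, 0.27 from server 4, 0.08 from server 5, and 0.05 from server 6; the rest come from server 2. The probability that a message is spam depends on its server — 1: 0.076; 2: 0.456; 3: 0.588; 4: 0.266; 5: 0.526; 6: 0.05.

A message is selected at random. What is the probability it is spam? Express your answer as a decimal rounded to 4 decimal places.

P(S) ≈ 0.4152

P(2) = 1 − (0.09 + 0.45 + 0.27 + 0.08 + 0.05) = 0.06.
P(S) = P(S|1)·P(1) + P(S|2)·P(2) + P(S|3)·P(3) + P(S|4)·P(4) + P(S|5)·P(5) + P(S|6)·P(6)
      = 0.076·0.09 + 0.456·0.06 + 0.588·0.45 + 0.266·0.27 + 0.526·0.08 + 0.05·0.05
      = 0.00684 + 0.02736 + 0.2646 + 0.07182 + 0.04208 + 0.0025 = 0.4152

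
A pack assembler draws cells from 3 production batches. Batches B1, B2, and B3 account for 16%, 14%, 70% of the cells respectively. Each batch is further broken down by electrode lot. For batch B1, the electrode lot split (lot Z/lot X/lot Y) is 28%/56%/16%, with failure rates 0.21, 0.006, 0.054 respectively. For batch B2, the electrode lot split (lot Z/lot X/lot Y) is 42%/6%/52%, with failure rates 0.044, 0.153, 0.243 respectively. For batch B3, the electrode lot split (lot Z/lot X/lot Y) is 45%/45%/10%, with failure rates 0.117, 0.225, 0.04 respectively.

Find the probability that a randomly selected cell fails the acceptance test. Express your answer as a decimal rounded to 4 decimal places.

P(F) ≈ 0.1434

P(F|B1) = 0.28·0.21 + 0.56·0.006 + 0.16·0.054 = 0.0588 + 0.00336 + 0.00864 = 0.0708
P(F|B2) = 0.42·0.044 + 0.06·0.153 + 0.52·0.243 = 0.01848 + 0.00918 + 0.12636 = 0.15402
P(F|B3) = 0.45·0.117 + 0.45·0.225 + 0.1·0.04 = 0.05265 + 0.10125 + 0.004 = 0.1579
By total probability over the outer partition,
P(F) = 0.16·0.0708 + 0.14·0.15402 + 0.7·0.1579
      = 0.011328 + 0.0215628 + 0.11053 = 0.1434208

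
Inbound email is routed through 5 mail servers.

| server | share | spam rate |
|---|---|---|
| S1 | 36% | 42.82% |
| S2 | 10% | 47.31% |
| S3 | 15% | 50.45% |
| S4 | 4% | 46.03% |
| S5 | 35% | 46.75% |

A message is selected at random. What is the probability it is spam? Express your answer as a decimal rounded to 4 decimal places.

0.4592

Summing over the partition,
P(S) = P(S|S1)·P(S1) + P(S|S2)·P(S2) + P(S|S3)·P(S3) + P(S|S4)·P(S4) + P(S|S5)·P(S5)
      = 0.4282·0.36 + 0.4731·0.1 + 0.5045·0.15 + 0.4603·0.04 + 0.4675·0.35
      = 0.154152 + 0.04731 + 0.075675 + 0.018412 + 0.163625 = 0.459174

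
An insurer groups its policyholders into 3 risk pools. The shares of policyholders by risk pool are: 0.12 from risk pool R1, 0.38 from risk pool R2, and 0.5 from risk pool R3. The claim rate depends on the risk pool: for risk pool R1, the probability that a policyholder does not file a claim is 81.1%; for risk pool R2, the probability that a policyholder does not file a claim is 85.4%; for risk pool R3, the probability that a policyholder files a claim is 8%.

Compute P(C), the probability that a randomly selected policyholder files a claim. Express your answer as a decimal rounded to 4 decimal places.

P(C|R1) = 1 − 0.811 = 0.189.
P(C|R2) = 1 − 0.854 = 0.146.
By the law of total probability,
P(C) = P(C|R1)·P(R1) + P(C|R2)·P(R2) + P(C|R3)·P(R3)
      = 0.189·0.12 + 0.146·0.38 + 0.08·0.5
      = 0.02268 + 0.05548 + 0.04 = 0.11816

P(C) ≈ 0.1182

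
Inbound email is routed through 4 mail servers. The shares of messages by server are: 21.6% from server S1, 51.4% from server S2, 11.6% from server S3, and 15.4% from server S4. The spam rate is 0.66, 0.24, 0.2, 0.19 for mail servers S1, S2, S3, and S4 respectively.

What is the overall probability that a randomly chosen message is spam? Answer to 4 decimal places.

P(S) ≈ 0.3184

P(S) = P(S|S1)·P(S1) + P(S|S2)·P(S2) + P(S|S3)·P(S3) + P(S|S4)·P(S4)
      = 0.66·0.216 + 0.24·0.514 + 0.2·0.116 + 0.19·0.154
      = 0.14256 + 0.12336 + 0.0232 + 0.02926 = 0.31838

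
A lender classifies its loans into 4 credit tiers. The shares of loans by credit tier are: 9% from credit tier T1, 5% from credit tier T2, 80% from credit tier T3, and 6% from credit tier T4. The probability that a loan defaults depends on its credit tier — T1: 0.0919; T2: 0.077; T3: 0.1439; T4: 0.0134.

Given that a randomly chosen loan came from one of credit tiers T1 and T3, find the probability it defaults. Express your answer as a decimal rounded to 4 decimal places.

Let S = {T1, T3}.
P(S) = 0.09 + 0.8 = 0.89.
P(D ∩ S) = 0.0919·0.09 + 0.1439·0.8 = 0.008271 + 0.11512 = 0.123391.
P(D | S) = 0.123391 / 0.89 = 0.138642…

P(D|S) ≈ 0.1386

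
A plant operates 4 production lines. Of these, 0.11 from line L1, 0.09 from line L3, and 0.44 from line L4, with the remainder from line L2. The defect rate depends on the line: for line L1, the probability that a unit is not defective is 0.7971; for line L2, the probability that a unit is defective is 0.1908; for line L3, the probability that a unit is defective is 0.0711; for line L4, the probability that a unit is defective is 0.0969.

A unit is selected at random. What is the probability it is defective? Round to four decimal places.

P(L2) = 1 − (0.11 + 0.09 + 0.44) = 0.36.
P(D|L1) = 1 − 0.7971 = 0.2029.
By the law of total probability,
P(D) = P(D|L1)·P(L1) + P(D|L2)·P(L2) + P(D|L3)·P(L3) + P(D|L4)·P(L4)
      = 0.2029·0.11 + 0.1908·0.36 + 0.0711·0.09 + 0.0969·0.44
      = 0.022319 + 0.068688 + 0.006399 + 0.042636 = 0.140042

P(D) ≈ 0.1400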